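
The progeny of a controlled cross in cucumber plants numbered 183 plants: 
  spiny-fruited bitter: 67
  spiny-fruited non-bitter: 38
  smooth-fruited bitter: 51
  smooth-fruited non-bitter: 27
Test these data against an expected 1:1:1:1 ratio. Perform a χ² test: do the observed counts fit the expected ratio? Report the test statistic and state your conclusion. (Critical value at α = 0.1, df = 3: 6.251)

19.470; not consistent

Total ratio parts = 4. Expected numbers out of 183:
  spiny-fruited bitter: 183 × 1/4 = 45.75
  spiny-fruited non-bitter: 183 × 1/4 = 45.75
  smooth-fruited bitter: 183 × 1/4 = 45.75
  smooth-fruited non-bitter: 183 × 1/4 = 45.75
χ² = Σ (O − E)² / E
  spiny-fruited bitter: (67 − 45.75)² / 45.75 = 9.8702
  spiny-fruited non-bitter: (38 − 45.75)² / 45.75 = 1.3128
  smooth-fruited bitter: (51 − 45.75)² / 45.75 = 0.6025
  smooth-fruited non-bitter: (27 − 45.75)² / 45.75 = 7.6844
χ² = 9.8702 + 1.3128 + 0.6025 + 7.6844 = 19.4699 ≈ 19.470
Degrees of freedom = 4 − 1 = 3; critical value at α = 0.1 is 6.251.
Since 19.470 > 6.251, we reject the null hypothesis — the data do not fit the 1:1:1:1 ratio.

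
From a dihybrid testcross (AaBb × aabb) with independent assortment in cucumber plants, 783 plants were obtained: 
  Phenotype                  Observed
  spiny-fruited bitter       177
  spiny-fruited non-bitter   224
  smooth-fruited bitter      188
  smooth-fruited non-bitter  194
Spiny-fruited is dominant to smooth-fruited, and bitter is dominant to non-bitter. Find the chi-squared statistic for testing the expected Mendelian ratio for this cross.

6.195

A dihybrid testcross with independent assortment gives a 1:1:1:1 ratio.
Expected counts for N = 783 under a 1:1:1:1 ratio (total parts = 4):
  spiny-fruited bitter: 783 × 1/4 = 195.75
  spiny-fruited non-bitter: 783 × 1/4 = 195.75
  smooth-fruited bitter: 783 × 1/4 = 195.75
  smooth-fruited non-bitter: 783 × 1/4 = 195.75
χ² = Σ (O − E)² / E
  spiny-fruited bitter: (177 − 195.75)² / 195.75 = 1.7960
  spiny-fruited non-bitter: (224 − 195.75)² / 195.75 = 4.0769
  smooth-fruited bitter: (188 − 195.75)² / 195.75 = 0.3068
  smooth-fruited non-bitter: (194 − 195.75)² / 195.75 = 0.0156
χ² = 1.7960 + 4.0769 + 0.3068 + 0.0156 = 6.1953 ≈ 6.195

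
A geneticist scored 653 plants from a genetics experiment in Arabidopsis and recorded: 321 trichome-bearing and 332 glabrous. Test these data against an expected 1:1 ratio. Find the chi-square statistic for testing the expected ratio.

Total ratio parts = 2. Expected numbers out of 653:
  trichome-bearing: 653 × 1/2 = 326.5
  glabrous: 653 × 1/2 = 326.5
χ² = Σ (O − E)² / E
  trichome-bearing: (321 − 326.5)² / 326.5 = 0.0926
  glabrous: (332 − 326.5)² / 326.5 = 0.0926
χ² = 0.0926 + 0.0926 = 0.1852 ≈ 0.185

0.185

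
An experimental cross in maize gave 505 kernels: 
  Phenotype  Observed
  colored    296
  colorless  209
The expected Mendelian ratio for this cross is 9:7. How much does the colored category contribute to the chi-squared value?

0.502

Expected counts for N = 505 under a 9:7 ratio (total parts = 16):
  colored: 505 × 9/16 = 284.0625
  colorless: 505 × 7/16 = 220.9375
Contribution of colored: (296 − 284.0625)² / 284.0625 = 0.5017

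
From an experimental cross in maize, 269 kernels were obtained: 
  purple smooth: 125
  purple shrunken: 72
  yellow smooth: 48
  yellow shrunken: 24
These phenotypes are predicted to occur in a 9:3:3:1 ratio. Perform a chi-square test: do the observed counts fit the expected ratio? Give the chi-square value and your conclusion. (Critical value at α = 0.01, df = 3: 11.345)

The 9:3:3:1 ratio has 16 parts, so with N = 269 the expected counts are:
  purple smooth: 269 × 9/16 = 151.3125
  purple shrunken: 269 × 3/16 = 50.4375
  yellow smooth: 269 × 3/16 = 50.4375
  yellow shrunken: 269 × 1/16 = 16.8125
χ² = Σ (O − E)² / E
  purple smooth: (125 − 151.3125)² / 151.3125 = 4.5756
  purple shrunken: (72 − 50.4375)² / 50.4375 = 9.2182
  yellow smooth: (48 − 50.4375)² / 50.4375 = 0.1178
  yellow shrunken: (24 − 16.8125)² / 16.8125 = 3.0727
χ² = 4.5756 + 9.2182 + 0.1178 + 3.0727 = 16.9843 ≈ 16.984
Degrees of freedom = 4 − 1 = 3; critical value at α = 0.01 is 11.345.
Since 16.984 > 11.345, we reject the null hypothesis — the data do not fit the 9:3:3:1 ratio.

16.984; not consistent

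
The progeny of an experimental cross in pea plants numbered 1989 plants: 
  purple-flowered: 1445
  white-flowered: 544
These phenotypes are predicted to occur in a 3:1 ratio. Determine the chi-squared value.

5.860

Under the 3:1 hypothesis (Σ ratio = 4, N = 1989):
  purple-flowered: 1989 × 3/4 = 1491.75
  white-flowered: 1989 × 1/4 = 497.25
χ² = Σ (O − E)² / E
  purple-flowered: (1445 − 1491.75)² / 1491.75 = 1.4651
  white-flowered: (544 − 497.25)² / 497.25 = 4.3953
χ² = 1.4651 + 4.3953 = 5.8604 ≈ 5.860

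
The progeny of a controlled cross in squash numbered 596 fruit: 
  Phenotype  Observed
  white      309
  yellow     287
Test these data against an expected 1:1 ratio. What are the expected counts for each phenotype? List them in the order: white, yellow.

Under the 1:1 hypothesis (Σ ratio = 2, N = 596):
  white: 596 × 1/2 = 298
  yellow: 596 × 1/2 = 298

298, 298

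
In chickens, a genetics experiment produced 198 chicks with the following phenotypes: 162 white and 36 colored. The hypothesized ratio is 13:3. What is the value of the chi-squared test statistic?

Total ratio parts = 16. Expected numbers out of 198:
  white: 198 × 13/16 = 160.875
  colored: 198 × 3/16 = 37.125
χ² = Σ (O − E)² / E
  white: (162 − 160.875)² / 160.875 = 0.0079
  colored: (36 − 37.125)² / 37.125 = 0.0341
χ² = 0.0079 + 0.0341 = 0.042

0.042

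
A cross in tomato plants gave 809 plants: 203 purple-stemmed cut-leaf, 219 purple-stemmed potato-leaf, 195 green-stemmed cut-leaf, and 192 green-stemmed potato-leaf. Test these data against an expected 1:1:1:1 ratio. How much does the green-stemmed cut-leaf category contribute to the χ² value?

Total ratio parts = 4. Expected numbers out of 809:
  purple-stemmed cut-leaf: 809 × 1/4 = 202.25
  purple-stemmed potato-leaf: 809 × 1/4 = 202.25
  green-stemmed cut-leaf: 809 × 1/4 = 202.25
  green-stemmed potato-leaf: 809 × 1/4 = 202.25
Contribution of green-stemmed cut-leaf: (195 − 202.25)² / 202.25 = 0.2599

0.260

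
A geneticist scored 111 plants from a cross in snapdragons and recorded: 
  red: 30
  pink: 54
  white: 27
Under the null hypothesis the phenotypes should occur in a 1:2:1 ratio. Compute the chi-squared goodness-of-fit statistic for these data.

Expected counts for N = 111 under a 1:2:1 ratio (total parts = 4):
  red: 111 × 1/4 = 27.75
  pink: 111 × 2/4 = 55.5
  white: 111 × 1/4 = 27.75
χ² = Σ (O − E)² / E
  red: (30 − 27.75)² / 27.75 = 0.1824
  pink: (54 − 55.5)² / 55.5 = 0.0405
  white: (27 − 27.75)² / 27.75 = 0.0203
χ² = 0.1824 + 0.0405 + 0.0203 = 0.2432 ≈ 0.243

0.243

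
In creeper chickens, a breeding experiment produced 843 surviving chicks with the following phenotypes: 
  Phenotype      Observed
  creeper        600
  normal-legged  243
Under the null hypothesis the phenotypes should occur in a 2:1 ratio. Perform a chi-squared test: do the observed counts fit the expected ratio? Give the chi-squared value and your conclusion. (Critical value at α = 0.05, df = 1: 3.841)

Expected counts for N = 843 under a 2:1 ratio (total parts = 3):
  creeper: 843 × 2/3 = 562
  normal-legged: 843 × 1/3 = 281
χ² = Σ (O − E)² / E
  creeper: (600 − 562)² / 562 = 2.5694
  normal-legged: (243 − 281)² / 281 = 5.1388
χ² = 2.5694 + 5.1388 = 7.7082 ≈ 7.708
Degrees of freedom = 2 − 1 = 1; critical value at α = 0.05 is 3.841.
Since 7.708 > 3.841, we reject the null hypothesis — the data do not fit the 2:1 ratio.

7.708; not consistent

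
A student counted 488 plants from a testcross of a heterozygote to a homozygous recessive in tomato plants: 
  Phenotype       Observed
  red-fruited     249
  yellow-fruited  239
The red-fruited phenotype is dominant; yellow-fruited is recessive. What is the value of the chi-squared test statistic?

A testcross of a heterozygote (Aa × aa) gives a 1:1 phenotypic ratio.
The 1:1 ratio has 2 parts, so with N = 488 the expected counts are:
  red-fruited: 488 × 1/2 = 244
  yellow-fruited: 488 × 1/2 = 244
χ² = Σ (O − E)² / E
  red-fruited: (249 − 244)² / 244 = 0.1025
  yellow-fruited: (239 − 244)² / 244 = 0.1025
χ² = 0.1025 + 0.1025 = 0.205

0.205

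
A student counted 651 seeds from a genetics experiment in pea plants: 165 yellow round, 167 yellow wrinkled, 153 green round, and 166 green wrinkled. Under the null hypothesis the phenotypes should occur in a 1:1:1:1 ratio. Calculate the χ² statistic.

Expected counts for N = 651 under a 1:1:1:1 ratio (total parts = 4):
  yellow round: 651 × 1/4 = 162.75
  yellow wrinkled: 651 × 1/4 = 162.75
  green round: 651 × 1/4 = 162.75
  green wrinkled: 651 × 1/4 = 162.75
χ² = Σ (O − E)² / E
  yellow round: (165 − 162.75)² / 162.75 = 0.0311
  yellow wrinkled: (167 − 162.75)² / 162.75 = 0.1110
  green round: (153 − 162.75)² / 162.75 = 0.5841
  green wrinkled: (166 − 162.75)² / 162.75 = 0.0649
χ² = 0.0311 + 0.1110 + 0.5841 + 0.0649 = 0.7911 ≈ 0.791

0.791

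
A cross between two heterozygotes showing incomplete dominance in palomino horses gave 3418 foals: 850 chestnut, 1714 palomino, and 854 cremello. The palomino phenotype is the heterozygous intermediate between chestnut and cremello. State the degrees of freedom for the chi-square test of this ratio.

2

With incomplete dominance, a heterozygote × heterozygote cross gives a 1:2:1 phenotypic ratio.
A goodness-of-fit test with 3 phenotype classes has df = 3 − 1 = 2.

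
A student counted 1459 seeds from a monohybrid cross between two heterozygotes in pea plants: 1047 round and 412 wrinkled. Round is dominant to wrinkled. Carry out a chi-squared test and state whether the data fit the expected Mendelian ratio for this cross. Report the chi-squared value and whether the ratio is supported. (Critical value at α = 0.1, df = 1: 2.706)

For a monohybrid cross between heterozygotes with complete dominance, the expected phenotypic ratio is 3:1.
Total ratio parts = 4. Expected numbers out of 1459:
  round: 1459 × 3/4 = 1094.25
  wrinkled: 1459 × 1/4 = 364.75
χ² = Σ (O − E)² / E
  round: (1047 − 1094.25)² / 1094.25 = 2.0403
  wrinkled: (412 − 364.75)² / 364.75 = 6.1208
χ² = 2.0403 + 6.1208 = 8.1611 ≈ 8.161
Degrees of freedom = 2 − 1 = 1; critical value at α = 0.1 is 2.706.
Since 8.161 > 2.706, we reject the null hypothesis — the data do not fit the 3:1 ratio.

8.161; not consistent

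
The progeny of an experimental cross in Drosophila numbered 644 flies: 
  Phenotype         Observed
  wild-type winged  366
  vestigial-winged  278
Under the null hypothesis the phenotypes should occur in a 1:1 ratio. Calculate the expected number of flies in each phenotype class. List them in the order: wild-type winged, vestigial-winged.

322, 322

Expected counts for N = 644 under a 1:1 ratio (total parts = 2):
  wild-type winged: 644 × 1/2 = 322
  vestigial-winged: 644 × 1/2 = 322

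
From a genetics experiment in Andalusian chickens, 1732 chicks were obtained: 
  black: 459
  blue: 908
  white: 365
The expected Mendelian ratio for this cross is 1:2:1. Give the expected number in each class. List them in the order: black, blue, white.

433, 866, 433

The 1:2:1 ratio has 4 parts, so with N = 1732 the expected counts are:
  black: 1732 × 1/4 = 433
  blue: 1732 × 2/4 = 866
  white: 1732 × 1/4 = 433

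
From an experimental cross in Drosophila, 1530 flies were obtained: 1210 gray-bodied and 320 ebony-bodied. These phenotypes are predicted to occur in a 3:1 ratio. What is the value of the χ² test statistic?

13.617

Under the 3:1 hypothesis (Σ ratio = 4, N = 1530):
  gray-bodied: 1530 × 3/4 = 1147.5
  ebony-bodied: 1530 × 1/4 = 382.5
χ² = Σ (O − E)² / E
  gray-bodied: (1210 − 1147.5)² / 1147.5 = 3.4041
  ebony-bodied: (320 − 382.5)² / 382.5 = 10.2124
χ² = 3.4041 + 10.2124 = 13.6165 ≈ 13.617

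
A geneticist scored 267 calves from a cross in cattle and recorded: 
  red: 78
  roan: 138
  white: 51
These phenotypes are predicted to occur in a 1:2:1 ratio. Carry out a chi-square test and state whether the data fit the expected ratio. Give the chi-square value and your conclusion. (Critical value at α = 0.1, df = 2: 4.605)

The 1:2:1 ratio has 4 parts, so with N = 267 the expected counts are:
  red: 267 × 1/4 = 66.75
  roan: 267 × 2/4 = 133.5
  white: 267 × 1/4 = 66.75
χ² = Σ (O − E)² / E
  red: (78 − 66.75)² / 66.75 = 1.8961
  roan: (138 − 133.5)² / 133.5 = 0.1517
  white: (51 − 66.75)² / 66.75 = 3.7163
χ² = 1.8961 + 0.1517 + 3.7163 = 5.7641 ≈ 5.764
Degrees of freedom = 3 − 1 = 2; critical value at α = 0.1 is 4.605.
Since 5.764 > 4.605, we reject the null hypothesis — the data do not fit the 1:2:1 ratio.

5.764; not consistent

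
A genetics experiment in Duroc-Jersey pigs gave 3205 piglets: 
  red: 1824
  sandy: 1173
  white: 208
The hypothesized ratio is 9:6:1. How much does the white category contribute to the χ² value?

Expected counts for N = 3205 under a 9:6:1 ratio (total parts = 16):
  red: 3205 × 9/16 = 1802.8125
  sandy: 3205 × 6/16 = 1201.875
  white: 3205 × 1/16 = 200.3125
Contribution of white: (208 − 200.3125)² / 200.3125 = 0.2950

0.295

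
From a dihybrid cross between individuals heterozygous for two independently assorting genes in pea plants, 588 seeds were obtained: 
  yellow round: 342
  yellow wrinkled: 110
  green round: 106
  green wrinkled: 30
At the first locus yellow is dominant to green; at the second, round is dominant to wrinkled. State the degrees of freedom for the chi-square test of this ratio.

3

A dihybrid F₂ with independent assortment and complete dominance at both loci gives a 9:3:3:1 phenotypic ratio.
A goodness-of-fit test with 4 phenotype classes has df = 4 − 1 = 3.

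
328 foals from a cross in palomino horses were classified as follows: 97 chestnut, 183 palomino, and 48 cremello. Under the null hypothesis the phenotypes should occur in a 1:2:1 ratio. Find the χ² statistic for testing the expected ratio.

19.043

Total ratio parts = 4. Expected numbers out of 328:
  chestnut: 328 × 1/4 = 82
  palomino: 328 × 2/4 = 164
  cremello: 328 × 1/4 = 82
χ² = Σ (O − E)² / E
  chestnut: (97 − 82)² / 82 = 2.7439
  palomino: (183 − 164)² / 164 = 2.2012
  cremello: (48 − 82)² / 82 = 14.0976
χ² = 2.7439 + 2.2012 + 14.0976 = 19.0427 ≈ 19.043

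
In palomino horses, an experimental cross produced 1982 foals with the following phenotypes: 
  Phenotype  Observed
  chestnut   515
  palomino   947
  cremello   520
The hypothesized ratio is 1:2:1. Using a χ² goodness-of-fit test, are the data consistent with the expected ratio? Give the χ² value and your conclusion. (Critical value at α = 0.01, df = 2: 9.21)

3.932; consistent

Total ratio parts = 4. Expected numbers out of 1982:
  chestnut: 1982 × 1/4 = 495.5
  palomino: 1982 × 2/4 = 991
  cremello: 1982 × 1/4 = 495.5
χ² = Σ (O − E)² / E
  chestnut: (515 − 495.5)² / 495.5 = 0.7674
  palomino: (947 − 991)² / 991 = 1.9536
  cremello: (520 − 495.5)² / 495.5 = 1.2114
χ² = 0.7674 + 1.9536 + 1.2114 = 3.9324 ≈ 3.932
Degrees of freedom = 3 − 1 = 2; critical value at α = 0.01 is 9.21.
Since 3.932 < 9.21, we fail to reject the null hypothesis — the data are consistent with the 1:2:1 ratio.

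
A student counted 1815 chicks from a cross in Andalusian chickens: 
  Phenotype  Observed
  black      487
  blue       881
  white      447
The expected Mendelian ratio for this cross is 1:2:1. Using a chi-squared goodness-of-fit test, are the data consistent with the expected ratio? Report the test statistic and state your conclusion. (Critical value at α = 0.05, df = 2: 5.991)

3.311; consistent

Under the 1:2:1 hypothesis (Σ ratio = 4, N = 1815):
  black: 1815 × 1/4 = 453.75
  blue: 1815 × 2/4 = 907.5
  white: 1815 × 1/4 = 453.75
χ² = Σ (O − E)² / E
  black: (487 − 453.75)² / 453.75 = 2.4365
  blue: (881 − 907.5)² / 907.5 = 0.7738
  white: (447 − 453.75)² / 453.75 = 0.1004
χ² = 2.4365 + 0.7738 + 0.1004 = 3.3107 ≈ 3.311
Degrees of freedom = 3 − 1 = 2; critical value at α = 0.05 is 5.991.
Since 3.311 < 5.991, we fail to reject the null hypothesis — the data are consistent with the 1:2:1 ratio.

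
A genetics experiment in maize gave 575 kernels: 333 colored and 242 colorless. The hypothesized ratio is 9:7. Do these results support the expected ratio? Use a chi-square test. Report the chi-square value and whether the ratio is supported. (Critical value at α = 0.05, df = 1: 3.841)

0.646; consistent

The 9:7 ratio has 16 parts, so with N = 575 the expected counts are:
  colored: 575 × 9/16 = 323.4375
  colorless: 575 × 7/16 = 251.5625
χ² = Σ (O − E)² / E
  colored: (333 − 323.4375)² / 323.4375 = 0.2827
  colorless: (242 − 251.5625)² / 251.5625 = 0.3635
χ² = 0.2827 + 0.3635 = 0.6462 ≈ 0.646
Degrees of freedom = 2 − 1 = 1; critical value at α = 0.05 is 3.841.
Since 0.646 < 3.841, we fail to reject the null hypothesis — the data are consistent with the 9:7 ratio.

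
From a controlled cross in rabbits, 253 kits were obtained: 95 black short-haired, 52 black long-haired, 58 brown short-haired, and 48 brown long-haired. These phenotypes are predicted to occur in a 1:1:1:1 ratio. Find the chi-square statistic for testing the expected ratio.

22.051

Expected counts for N = 253 under a 1:1:1:1 ratio (total parts = 4):
  black short-haired: 253 × 1/4 = 63.25
  black long-haired: 253 × 1/4 = 63.25
  brown short-haired: 253 × 1/4 = 63.25
  brown long-haired: 253 × 1/4 = 63.25
χ² = Σ (O − E)² / E
  black short-haired: (95 − 63.25)² / 63.25 = 15.9377
  black long-haired: (52 − 63.25)² / 63.25 = 2.0010
  brown short-haired: (58 − 63.25)² / 63.25 = 0.4358
  brown long-haired: (48 − 63.25)² / 63.25 = 3.6769
χ² = 15.9377 + 2.0010 + 0.4358 + 3.6769 = 22.0514 ≈ 22.051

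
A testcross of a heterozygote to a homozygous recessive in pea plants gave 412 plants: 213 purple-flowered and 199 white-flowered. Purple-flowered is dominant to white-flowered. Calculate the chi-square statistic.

0.476

A testcross of a heterozygote (Aa × aa) gives a 1:1 phenotypic ratio.
Expected counts for N = 412 under a 1:1 ratio (total parts = 2):
  purple-flowered: 412 × 1/2 = 206
  white-flowered: 412 × 1/2 = 206
χ² = Σ (O − E)² / E
  purple-flowered: (213 − 206)² / 206 = 0.2379
  white-flowered: (199 − 206)² / 206 = 0.2379
χ² = 0.2379 + 0.2379 = 0.4758 ≈ 0.476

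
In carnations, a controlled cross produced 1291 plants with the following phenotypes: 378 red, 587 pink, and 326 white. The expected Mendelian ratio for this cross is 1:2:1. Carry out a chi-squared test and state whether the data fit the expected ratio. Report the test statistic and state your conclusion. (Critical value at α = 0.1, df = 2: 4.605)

The 1:2:1 ratio has 4 parts, so with N = 1291 the expected counts are:
  red: 1291 × 1/4 = 322.75
  pink: 1291 × 2/4 = 645.5
  white: 1291 × 1/4 = 322.75
χ² = Σ (O − E)² / E
  red: (378 − 322.75)² / 322.75 = 9.4580
  pink: (587 − 645.5)² / 645.5 = 5.3017
  white: (326 − 322.75)² / 322.75 = 0.0327
χ² = 9.4580 + 5.3017 + 0.0327 = 14.7924 ≈ 14.792
Degrees of freedom = 3 − 1 = 2; critical value at α = 0.1 is 4.605.
Since 14.792 > 4.605, we reject the null hypothesis — the data do not fit the 1:2:1 ratio.

14.792; not consistent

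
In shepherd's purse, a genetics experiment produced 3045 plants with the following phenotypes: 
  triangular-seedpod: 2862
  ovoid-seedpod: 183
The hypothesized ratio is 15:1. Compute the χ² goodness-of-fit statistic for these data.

0.300

Under the 15:1 hypothesis (Σ ratio = 16, N = 3045):
  triangular-seedpod: 3045 × 15/16 = 2854.6875
  ovoid-seedpod: 3045 × 1/16 = 190.3125
χ² = Σ (O − E)² / E
  triangular-seedpod: (2862 − 2854.6875)² / 2854.6875 = 0.0187
  ovoid-seedpod: (183 − 190.3125)² / 190.3125 = 0.2810
χ² = 0.0187 + 0.2810 = 0.2997 ≈ 0.300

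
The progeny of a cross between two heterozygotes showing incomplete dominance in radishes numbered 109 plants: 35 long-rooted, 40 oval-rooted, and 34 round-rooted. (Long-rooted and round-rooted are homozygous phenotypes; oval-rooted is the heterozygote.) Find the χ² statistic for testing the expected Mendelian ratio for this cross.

7.734

With incomplete dominance, a heterozygote × heterozygote cross gives a 1:2:1 phenotypic ratio.
Under the 1:2:1 hypothesis (Σ ratio = 4, N = 109):
  long-rooted: 109 × 1/4 = 27.25
  oval-rooted: 109 × 2/4 = 54.5
  round-rooted: 109 × 1/4 = 27.25
χ² = Σ (O − E)² / E
  long-rooted: (35 − 27.25)² / 27.25 = 2.2041
  oval-rooted: (40 − 54.5)² / 54.5 = 3.8578
  round-rooted: (34 − 27.25)² / 27.25 = 1.6720
χ² = 2.2041 + 3.8578 + 1.6720 = 7.7339 ≈ 7.734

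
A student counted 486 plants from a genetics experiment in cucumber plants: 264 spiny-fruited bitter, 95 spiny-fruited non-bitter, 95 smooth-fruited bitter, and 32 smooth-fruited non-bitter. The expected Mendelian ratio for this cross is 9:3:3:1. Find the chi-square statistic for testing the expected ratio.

Total ratio parts = 16. Expected numbers out of 486:
  spiny-fruited bitter: 486 × 9/16 = 273.375
  spiny-fruited non-bitter: 486 × 3/16 = 91.125
  smooth-fruited bitter: 486 × 3/16 = 91.125
  smooth-fruited non-bitter: 486 × 1/16 = 30.375
χ² = Σ (O − E)² / E
  spiny-fruited bitter: (264 − 273.375)² / 273.375 = 0.3215
  spiny-fruited non-bitter: (95 − 91.125)² / 91.125 = 0.1648
  smooth-fruited bitter: (95 − 91.125)² / 91.125 = 0.1648
  smooth-fruited non-bitter: (32 − 30.375)² / 30.375 = 0.0869
χ² = 0.3215 + 0.1648 + 0.1648 + 0.0869 = 0.738

0.738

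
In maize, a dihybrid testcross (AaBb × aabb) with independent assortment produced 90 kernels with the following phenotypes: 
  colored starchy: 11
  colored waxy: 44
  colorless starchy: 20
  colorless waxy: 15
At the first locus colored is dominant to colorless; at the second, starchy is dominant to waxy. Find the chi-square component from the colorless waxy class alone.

2.500

A dihybrid testcross with independent assortment gives a 1:1:1:1 ratio.
Total ratio parts = 4. Expected numbers out of 90:
  colored starchy: 90 × 1/4 = 22.5
  colored waxy: 90 × 1/4 = 22.5
  colorless starchy: 90 × 1/4 = 22.5
  colorless waxy: 90 × 1/4 = 22.5
Contribution of colorless waxy: (15 − 22.5)² / 22.5 = 2.5000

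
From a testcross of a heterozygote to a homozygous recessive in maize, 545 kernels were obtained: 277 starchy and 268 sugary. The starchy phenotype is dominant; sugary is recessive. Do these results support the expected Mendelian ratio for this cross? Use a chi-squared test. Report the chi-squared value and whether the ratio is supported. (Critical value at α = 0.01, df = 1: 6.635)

A testcross of a heterozygote (Aa × aa) gives a 1:1 phenotypic ratio.
Expected counts for N = 545 under a 1:1 ratio (total parts = 2):
  starchy: 545 × 1/2 = 272.5
  sugary: 545 × 1/2 = 272.5
χ² = Σ (O − E)² / E
  starchy: (277 − 272.5)² / 272.5 = 0.0743
  sugary: (268 − 272.5)² / 272.5 = 0.0743
χ² = 0.0743 + 0.0743 = 0.1486 ≈ 0.149
Degrees of freedom = 2 − 1 = 1; critical value at α = 0.01 is 6.635.
Since 0.149 < 6.635, we fail to reject the null hypothesis — the data are consistent with the 1:1 ratio.

0.149; consistent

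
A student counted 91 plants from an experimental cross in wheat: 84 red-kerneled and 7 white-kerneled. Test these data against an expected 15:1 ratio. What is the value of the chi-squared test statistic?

Under the 15:1 hypothesis (Σ ratio = 16, N = 91):
  red-kerneled: 91 × 15/16 = 85.3125
  white-kerneled: 91 × 1/16 = 5.6875
χ² = Σ (O − E)² / E
  red-kerneled: (84 − 85.3125)² / 85.3125 = 0.0202
  white-kerneled: (7 − 5.6875)² / 5.6875 = 0.3029
χ² = 0.0202 + 0.3029 = 0.3231 ≈ 0.323

0.323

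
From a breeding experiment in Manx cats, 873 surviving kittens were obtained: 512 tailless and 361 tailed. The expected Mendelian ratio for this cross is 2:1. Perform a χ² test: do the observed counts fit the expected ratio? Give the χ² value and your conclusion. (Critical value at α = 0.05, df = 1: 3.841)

25.258; not consistent

The 2:1 ratio has 3 parts, so with N = 873 the expected counts are:
  tailless: 873 × 2/3 = 582
  tailed: 873 × 1/3 = 291
χ² = Σ (O − E)² / E
  tailless: (512 − 582)² / 582 = 8.4192
  tailed: (361 − 291)² / 291 = 16.8385
χ² = 8.4192 + 16.8385 = 25.2577 ≈ 25.258
Degrees of freedom = 2 − 1 = 1; critical value at α = 0.05 is 3.841.
Since 25.258 > 3.841, we reject the null hypothesis — the data do not fit the 2:1 ratio.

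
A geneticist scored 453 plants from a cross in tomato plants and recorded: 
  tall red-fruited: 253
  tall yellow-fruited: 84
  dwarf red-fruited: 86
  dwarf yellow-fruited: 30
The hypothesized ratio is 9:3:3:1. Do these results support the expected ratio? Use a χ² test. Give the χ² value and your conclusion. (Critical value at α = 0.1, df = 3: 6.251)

0.137; consistent

The 9:3:3:1 ratio has 16 parts, so with N = 453 the expected counts are:
  tall red-fruited: 453 × 9/16 = 254.8125
  tall yellow-fruited: 453 × 3/16 = 84.9375
  dwarf red-fruited: 453 × 3/16 = 84.9375
  dwarf yellow-fruited: 453 × 1/16 = 28.3125
χ² = Σ (O − E)² / E
  tall red-fruited: (253 − 254.8125)² / 254.8125 = 0.0129
  tall yellow-fruited: (84 − 84.9375)² / 84.9375 = 0.0103
  dwarf red-fruited: (86 − 84.9375)² / 84.9375 = 0.0133
  dwarf yellow-fruited: (30 − 28.3125)² / 28.3125 = 0.1006
χ² = 0.0129 + 0.0103 + 0.0133 + 0.1006 = 0.1371 ≈ 0.137
Degrees of freedom = 4 − 1 = 3; critical value at α = 0.1 is 6.251.
Since 0.137 < 6.251, we fail to reject the null hypothesis — the data are consistent with the 9:3:3:1 ratio.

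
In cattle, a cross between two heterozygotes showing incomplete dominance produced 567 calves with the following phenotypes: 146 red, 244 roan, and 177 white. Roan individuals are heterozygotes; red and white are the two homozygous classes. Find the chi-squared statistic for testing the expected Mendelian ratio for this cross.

14.397

With incomplete dominance, a heterozygote × heterozygote cross gives a 1:2:1 phenotypic ratio.
Under the 1:2:1 hypothesis (Σ ratio = 4, N = 567):
  red: 567 × 1/4 = 141.75
  roan: 567 × 2/4 = 283.5
  white: 567 × 1/4 = 141.75
χ² = Σ (O − E)² / E
  red: (146 − 141.75)² / 141.75 = 0.1274
  roan: (244 − 283.5)² / 283.5 = 5.5035
  white: (177 − 141.75)² / 141.75 = 8.7659
χ² = 0.1274 + 5.5035 + 8.7659 = 14.3968 ≈ 14.397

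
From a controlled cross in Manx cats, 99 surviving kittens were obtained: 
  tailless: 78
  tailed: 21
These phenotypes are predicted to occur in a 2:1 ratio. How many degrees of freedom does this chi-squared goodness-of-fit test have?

1

A goodness-of-fit test with 2 phenotype classes has df = 2 − 1 = 1.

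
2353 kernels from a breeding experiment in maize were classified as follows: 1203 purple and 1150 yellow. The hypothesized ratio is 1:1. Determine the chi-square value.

Total ratio parts = 2. Expected numbers out of 2353:
  purple: 2353 × 1/2 = 1176.5
  yellow: 2353 × 1/2 = 1176.5
χ² = Σ (O − E)² / E
  purple: (1203 − 1176.5)² / 1176.5 = 0.5969
  yellow: (1150 − 1176.5)² / 1176.5 = 0.5969
χ² = 0.5969 + 0.5969 = 1.1938 ≈ 1.194

1.194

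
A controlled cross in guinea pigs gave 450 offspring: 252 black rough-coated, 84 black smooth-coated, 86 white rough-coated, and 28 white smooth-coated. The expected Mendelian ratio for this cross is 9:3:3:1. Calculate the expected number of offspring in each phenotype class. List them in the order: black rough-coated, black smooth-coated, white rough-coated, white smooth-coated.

Under the 9:3:3:1 hypothesis (Σ ratio = 16, N = 450):
  black rough-coated: 450 × 9/16 = 253.125
  black smooth-coated: 450 × 3/16 = 84.375
  white rough-coated: 450 × 3/16 = 84.375
  white smooth-coated: 450 × 1/16 = 28.125

253.125, 84.375, 84.375, 28.125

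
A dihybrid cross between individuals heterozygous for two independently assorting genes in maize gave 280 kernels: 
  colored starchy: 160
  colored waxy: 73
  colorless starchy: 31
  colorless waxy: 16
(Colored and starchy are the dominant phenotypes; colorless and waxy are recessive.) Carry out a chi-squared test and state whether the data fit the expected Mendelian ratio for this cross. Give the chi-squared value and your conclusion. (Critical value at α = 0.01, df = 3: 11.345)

16.978; not consistent

A dihybrid F₂ with independent assortment and complete dominance at both loci gives a 9:3:3:1 phenotypic ratio.
The 9:3:3:1 ratio has 16 parts, so with N = 280 the expected counts are:
  colored starchy: 280 × 9/16 = 157.5
  colored waxy: 280 × 3/16 = 52.5
  colorless starchy: 280 × 3/16 = 52.5
  colorless waxy: 280 × 1/16 = 17.5
χ² = Σ (O − E)² / E
  colored starchy: (160 − 157.5)² / 157.5 = 0.0397
  colored waxy: (73 − 52.5)² / 52.5 = 8.0048
  colorless starchy: (31 − 52.5)² / 52.5 = 8.8048
  colorless waxy: (16 − 17.5)² / 17.5 = 0.1286
χ² = 0.0397 + 8.0048 + 8.8048 + 0.1286 = 16.9779 ≈ 16.978
Degrees of freedom = 4 − 1 = 3; critical value at α = 0.01 is 11.345.
Since 16.978 > 11.345, we reject the null hypothesis — the data do not fit the 9:3:3:1 ratio.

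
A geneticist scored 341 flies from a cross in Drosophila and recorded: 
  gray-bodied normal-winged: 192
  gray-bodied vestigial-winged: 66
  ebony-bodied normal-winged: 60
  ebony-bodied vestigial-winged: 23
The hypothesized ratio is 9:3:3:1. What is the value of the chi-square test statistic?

Under the 9:3:3:1 hypothesis (Σ ratio = 16, N = 341):
  gray-bodied normal-winged: 341 × 9/16 = 191.8125
  gray-bodied vestigial-winged: 341 × 3/16 = 63.9375
  ebony-bodied normal-winged: 341 × 3/16 = 63.9375
  ebony-bodied vestigial-winged: 341 × 1/16 = 21.3125
χ² = Σ (O − E)² / E
  gray-bodied normal-winged: (192 − 191.8125)² / 191.8125 = 0.0002
  gray-bodied vestigial-winged: (66 − 63.9375)² / 63.9375 = 0.0665
  ebony-bodied normal-winged: (60 − 63.9375)² / 63.9375 = 0.2425
  ebony-bodied vestigial-winged: (23 − 21.3125)² / 21.3125 = 0.1336
χ² = 0.0002 + 0.0665 + 0.2425 + 0.1336 = 0.4428 ≈ 0.443

0.443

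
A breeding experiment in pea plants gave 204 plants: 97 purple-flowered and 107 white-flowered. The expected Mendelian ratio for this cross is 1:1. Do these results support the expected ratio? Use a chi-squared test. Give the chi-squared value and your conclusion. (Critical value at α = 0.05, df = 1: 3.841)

Total ratio parts = 2. Expected numbers out of 204:
  purple-flowered: 204 × 1/2 = 102
  white-flowered: 204 × 1/2 = 102
χ² = Σ (O − E)² / E
  purple-flowered: (97 − 102)² / 102 = 0.2451
  white-flowered: (107 − 102)² / 102 = 0.2451
χ² = 0.2451 + 0.2451 = 0.4902 ≈ 0.490
Degrees of freedom = 2 − 1 = 1; critical value at α = 0.05 is 3.841.
Since 0.490 < 3.841, we fail to reject the null hypothesis — the data are consistent with the 1:1 ratio.

0.490; consistent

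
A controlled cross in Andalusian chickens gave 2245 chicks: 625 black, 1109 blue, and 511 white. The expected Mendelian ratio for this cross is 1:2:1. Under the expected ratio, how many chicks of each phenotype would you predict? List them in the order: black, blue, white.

The 1:2:1 ratio has 4 parts, so with N = 2245 the expected counts are:
  black: 2245 × 1/4 = 561.25
  blue: 2245 × 2/4 = 1122.5
  white: 2245 × 1/4 = 561.25

561.25, 1122.5, 561.25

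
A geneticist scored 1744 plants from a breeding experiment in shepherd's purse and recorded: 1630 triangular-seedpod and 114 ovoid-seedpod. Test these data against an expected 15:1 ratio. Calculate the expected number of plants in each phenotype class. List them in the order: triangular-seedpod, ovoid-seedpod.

1635, 109

Total ratio parts = 16. Expected numbers out of 1744:
  triangular-seedpod: 1744 × 15/16 = 1635
  ovoid-seedpod: 1744 × 1/16 = 109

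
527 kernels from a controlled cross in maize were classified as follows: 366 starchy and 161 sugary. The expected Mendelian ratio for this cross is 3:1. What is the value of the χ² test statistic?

8.658

The 3:1 ratio has 4 parts, so with N = 527 the expected counts are:
  starchy: 527 × 3/4 = 395.25
  sugary: 527 × 1/4 = 131.75
χ² = Σ (O − E)² / E
  starchy: (366 − 395.25)² / 395.25 = 2.1646
  sugary: (161 − 131.75)² / 131.75 = 6.4938
χ² = 2.1646 + 6.4938 = 8.6584 ≈ 8.658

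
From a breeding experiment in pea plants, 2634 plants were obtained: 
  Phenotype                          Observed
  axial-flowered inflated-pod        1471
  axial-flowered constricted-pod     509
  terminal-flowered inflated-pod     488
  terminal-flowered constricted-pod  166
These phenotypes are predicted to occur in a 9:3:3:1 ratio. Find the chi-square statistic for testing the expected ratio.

0.621

Total ratio parts = 16. Expected numbers out of 2634:
  axial-flowered inflated-pod: 2634 × 9/16 = 1481.625
  axial-flowered constricted-pod: 2634 × 3/16 = 493.875
  terminal-flowered inflated-pod: 2634 × 3/16 = 493.875
  terminal-flowered constricted-pod: 2634 × 1/16 = 164.625
χ² = Σ (O − E)² / E
  axial-flowered inflated-pod: (1471 − 1481.625)² / 1481.625 = 0.0762
  axial-flowered constricted-pod: (509 − 493.875)² / 493.875 = 0.4632
  terminal-flowered inflated-pod: (488 − 493.875)² / 493.875 = 0.0699
  terminal-flowered constricted-pod: (166 − 164.625)² / 164.625 = 0.0115
χ² = 0.0762 + 0.4632 + 0.0699 + 0.0115 = 0.6208 ≈ 0.621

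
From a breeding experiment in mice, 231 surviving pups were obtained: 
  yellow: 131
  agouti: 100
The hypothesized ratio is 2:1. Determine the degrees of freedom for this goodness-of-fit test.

A goodness-of-fit test with 2 phenotype classes has df = 2 − 1 = 1.

1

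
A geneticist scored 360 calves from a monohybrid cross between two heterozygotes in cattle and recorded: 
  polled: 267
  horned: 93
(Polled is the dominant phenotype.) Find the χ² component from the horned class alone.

For a monohybrid cross between heterozygotes with complete dominance, the expected phenotypic ratio is 3:1.
Expected counts for N = 360 under a 3:1 ratio (total parts = 4):
  polled: 360 × 3/4 = 270
  horned: 360 × 1/4 = 90
Contribution of horned: (93 − 90)² / 90 = 0.1000

0.100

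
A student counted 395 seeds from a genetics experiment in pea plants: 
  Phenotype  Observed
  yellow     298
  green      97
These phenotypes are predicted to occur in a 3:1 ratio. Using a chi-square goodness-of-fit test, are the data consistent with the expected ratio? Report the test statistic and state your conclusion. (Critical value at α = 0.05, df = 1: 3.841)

0.041; consistent

Under the 3:1 hypothesis (Σ ratio = 4, N = 395):
  yellow: 395 × 3/4 = 296.25
  green: 395 × 1/4 = 98.75
χ² = Σ (O − E)² / E
  yellow: (298 − 296.25)² / 296.25 = 0.0103
  green: (97 − 98.75)² / 98.75 = 0.0310
χ² = 0.0103 + 0.0310 = 0.0413 ≈ 0.041
Degrees of freedom = 2 − 1 = 1; critical value at α = 0.05 is 3.841.
Since 0.041 < 3.841, we fail to reject the null hypothesis — the data are consistent with the 3:1 ratio.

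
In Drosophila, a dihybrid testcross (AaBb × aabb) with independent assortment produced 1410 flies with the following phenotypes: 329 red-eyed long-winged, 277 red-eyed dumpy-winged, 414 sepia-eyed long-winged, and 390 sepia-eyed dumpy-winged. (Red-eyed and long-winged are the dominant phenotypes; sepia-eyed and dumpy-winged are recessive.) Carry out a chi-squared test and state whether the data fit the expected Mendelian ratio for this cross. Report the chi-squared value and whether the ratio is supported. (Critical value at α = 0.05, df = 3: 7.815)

32.457; not consistent

A dihybrid testcross with independent assortment gives a 1:1:1:1 ratio.
Total ratio parts = 4. Expected numbers out of 1410:
  red-eyed long-winged: 1410 × 1/4 = 352.5
  red-eyed dumpy-winged: 1410 × 1/4 = 352.5
  sepia-eyed long-winged: 1410 × 1/4 = 352.5
  sepia-eyed dumpy-winged: 1410 × 1/4 = 352.5
χ² = Σ (O − E)² / E
  red-eyed long-winged: (329 − 352.5)² / 352.5 = 1.5667
  red-eyed dumpy-winged: (277 − 352.5)² / 352.5 = 16.1709
  sepia-eyed long-winged: (414 − 352.5)² / 352.5 = 10.7298
  sepia-eyed dumpy-winged: (390 − 352.5)² / 352.5 = 3.9894
χ² = 1.5667 + 16.1709 + 10.7298 + 3.9894 = 32.4568 ≈ 32.457
Degrees of freedom = 4 − 1 = 3; critical value at α = 0.05 is 7.815.
Since 32.457 > 7.815, we reject the null hypothesis — the data do not fit the 1:1:1:1 ratio.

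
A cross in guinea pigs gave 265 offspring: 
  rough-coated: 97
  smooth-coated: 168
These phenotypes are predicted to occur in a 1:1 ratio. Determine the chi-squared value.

19.023

Expected counts for N = 265 under a 1:1 ratio (total parts = 2):
  rough-coated: 265 × 1/2 = 132.5
  smooth-coated: 265 × 1/2 = 132.5
χ² = Σ (O − E)² / E
  rough-coated: (97 − 132.5)² / 132.5 = 9.5113
  smooth-coated: (168 − 132.5)² / 132.5 = 9.5113
χ² = 9.5113 + 9.5113 = 19.0226 ≈ 19.023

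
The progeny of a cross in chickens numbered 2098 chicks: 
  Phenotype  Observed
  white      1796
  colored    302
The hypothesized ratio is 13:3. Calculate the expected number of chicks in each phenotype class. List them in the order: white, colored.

Expected counts for N = 2098 under a 13:3 ratio (total parts = 16):
  white: 2098 × 13/16 = 1704.625
  colored: 2098 × 3/16 = 393.375

1704.625, 393.375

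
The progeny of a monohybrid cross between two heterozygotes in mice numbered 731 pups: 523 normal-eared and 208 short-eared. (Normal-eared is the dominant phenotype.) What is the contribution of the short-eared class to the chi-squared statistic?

For a monohybrid cross between heterozygotes with complete dominance, the expected phenotypic ratio is 3:1.
The 3:1 ratio has 4 parts, so with N = 731 the expected counts are:
  normal-eared: 731 × 3/4 = 548.25
  short-eared: 731 × 1/4 = 182.75
Contribution of short-eared: (208 − 182.75)² / 182.75 = 3.4887

3.489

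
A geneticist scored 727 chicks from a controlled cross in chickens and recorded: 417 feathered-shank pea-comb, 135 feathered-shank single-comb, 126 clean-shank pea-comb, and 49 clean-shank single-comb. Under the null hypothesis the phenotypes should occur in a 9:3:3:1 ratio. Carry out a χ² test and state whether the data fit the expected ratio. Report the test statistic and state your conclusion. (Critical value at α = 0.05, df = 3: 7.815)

Total ratio parts = 16. Expected numbers out of 727:
  feathered-shank pea-comb: 727 × 9/16 = 408.9375
  feathered-shank single-comb: 727 × 3/16 = 136.3125
  clean-shank pea-comb: 727 × 3/16 = 136.3125
  clean-shank single-comb: 727 × 1/16 = 45.4375
χ² = Σ (O − E)² / E
  feathered-shank pea-comb: (417 − 408.9375)² / 408.9375 = 0.1590
  feathered-shank single-comb: (135 − 136.3125)² / 136.3125 = 0.0126
  clean-shank pea-comb: (126 − 136.3125)² / 136.3125 = 0.7802
  clean-shank single-comb: (49 − 45.4375)² / 45.4375 = 0.2793
χ² = 0.1590 + 0.0126 + 0.7802 + 0.2793 = 1.2311 ≈ 1.231
Degrees of freedom = 4 − 1 = 3; critical value at α = 0.05 is 7.815.
Since 1.231 < 7.815, we fail to reject the null hypothesis — the data are consistent with the 9:3:3:1 ratio.

1.231; consistent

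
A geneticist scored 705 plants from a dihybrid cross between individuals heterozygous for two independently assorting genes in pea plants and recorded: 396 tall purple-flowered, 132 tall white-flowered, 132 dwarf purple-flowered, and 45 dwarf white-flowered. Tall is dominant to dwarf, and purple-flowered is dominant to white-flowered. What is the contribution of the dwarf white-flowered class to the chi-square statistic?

0.020

A dihybrid F₂ with independent assortment and complete dominance at both loci gives a 9:3:3:1 phenotypic ratio.
The 9:3:3:1 ratio has 16 parts, so with N = 705 the expected counts are:
  tall purple-flowered: 705 × 9/16 = 396.5625
  tall white-flowered: 705 × 3/16 = 132.1875
  dwarf purple-flowered: 705 × 3/16 = 132.1875
  dwarf white-flowered: 705 × 1/16 = 44.0625
Contribution of dwarf white-flowered: (45 − 44.0625)² / 44.0625 = 0.0199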